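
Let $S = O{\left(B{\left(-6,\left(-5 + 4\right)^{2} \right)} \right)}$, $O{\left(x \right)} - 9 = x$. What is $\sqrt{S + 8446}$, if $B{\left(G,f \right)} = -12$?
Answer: $\sqrt{8443} \approx 91.886$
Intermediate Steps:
$O{\left(x \right)} = 9 + x$
$S = -3$ ($S = 9 - 12 = -3$)
$\sqrt{S + 8446} = \sqrt{-3 + 8446} = \sqrt{8443}$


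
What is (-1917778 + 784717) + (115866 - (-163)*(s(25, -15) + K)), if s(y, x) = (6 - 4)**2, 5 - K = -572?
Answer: -922492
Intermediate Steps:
K = 577 (K = 5 - 1*(-572) = 5 + 572 = 577)
s(y, x) = 4 (s(y, x) = 2**2 = 4)
(-1917778 + 784717) + (115866 - (-163)*(s(25, -15) + K)) = (-1917778 + 784717) + (115866 - (-163)*(4 + 577)) = -1133061 + (115866 - (-163)*581) = -1133061 + (115866 - 1*(-94703)) = -1133061 + (115866 + 94703) = -1133061 + 210569 = -922492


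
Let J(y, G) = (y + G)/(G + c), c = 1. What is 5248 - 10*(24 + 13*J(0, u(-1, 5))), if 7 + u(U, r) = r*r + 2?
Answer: 102568/21 ≈ 4884.2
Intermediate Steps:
u(U, r) = -5 + r**2 (u(U, r) = -7 + (r*r + 2) = -7 + (r**2 + 2) = -7 + (2 + r**2) = -5 + r**2)
J(y, G) = (G + y)/(1 + G) (J(y, G) = (y + G)/(G + 1) = (G + y)/(1 + G))
5248 - 10*(24 + 13*J(0, u(-1, 5))) = 5248 - 10*(24 + 13*(((-5 + 5**2) + 0)/(1 + (-5 + 5**2)))) = 5248 - 10*(24 + 13*(((-5 + 25) + 0)/(1 + (-5 + 25)))) = 5248 - 10*(24 + 13*((20 + 0)/(1 + 20))) = 5248 - 10*(24 + 13*(20/21)) = 5248 - 10*(24 + 260/21) = 5248 - 10*764/21 = 5248 - 1*7640/21 = 5248 - 7640/21 = 102568/21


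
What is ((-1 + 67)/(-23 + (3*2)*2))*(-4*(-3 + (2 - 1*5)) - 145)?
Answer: 726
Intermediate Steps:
((-1 + 67)/(-23 + (3*2)*2))*(-4*(-3 + (2 - 1*5)) - 145) = (66/(-23 + 6*2))*(-4*(-3 + (2 - 5)) - 145) = (66/(-23 + 12))*(-4*(-3 - 3) - 145) = (66/(-11))*(-4*(-6) - 145) = (66*(-1/11))*(24 - 145) = -6*(-121) = 726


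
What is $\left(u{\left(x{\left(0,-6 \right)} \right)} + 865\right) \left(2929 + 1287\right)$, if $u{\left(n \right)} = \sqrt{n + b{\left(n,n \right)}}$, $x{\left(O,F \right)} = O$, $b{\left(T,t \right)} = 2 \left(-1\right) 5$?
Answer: $3646840 + 4216 i \sqrt{10} \approx 3.6468 \cdot 10^{6} + 13332.0 i$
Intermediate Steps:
$b{\left(T,t \right)} = -10$ ($b{\left(T,t \right)} = \left(-2\right) 5 = -10$)
$u{\left(n \right)} = \sqrt{-10 + n}$ ($u{\left(n \right)} = \sqrt{n - 10} = \sqrt{-10 + n}$)
$\left(u{\left(x{\left(0,-6 \right)} \right)} + 865\right) \left(2929 + 1287\right) = \left(\sqrt{-10 + 0} + 865\right) \left(2929 + 1287\right) = \left(\sqrt{-10} + 865\right) 4216 = \left(i \sqrt{10} + 865\right) 4216 = \left(865 + i \sqrt{10}\right) 4216 = 3646840 + 4216 i \sqrt{10}$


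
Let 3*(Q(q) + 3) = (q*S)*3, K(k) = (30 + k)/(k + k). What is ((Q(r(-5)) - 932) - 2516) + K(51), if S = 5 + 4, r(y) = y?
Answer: -118837/34 ≈ -3495.2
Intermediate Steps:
S = 9
K(k) = (30 + k)/(2*k) (K(k) = (30 + k)/((2*k)) = (30 + k)*(1/(2*k)) = (30 + k)/(2*k))
Q(q) = -3 + 9*q (Q(q) = -3 + ((q*9)*3)/3 = -3 + ((9*q)*3)/3 = -3 + (27*q)/3 = -3 + 9*q)
((Q(r(-5)) - 932) - 2516) + K(51) = (((-3 + 9*(-5)) - 932) - 2516) + (½)*(30 + 51)/51 = (((-3 - 45) - 932) - 2516) + (½)*(1/51)*81 = ((-48 - 932) - 2516) + 27/34 = (-980 - 2516) + 27/34 = -3496 + 27/34 = -118837/34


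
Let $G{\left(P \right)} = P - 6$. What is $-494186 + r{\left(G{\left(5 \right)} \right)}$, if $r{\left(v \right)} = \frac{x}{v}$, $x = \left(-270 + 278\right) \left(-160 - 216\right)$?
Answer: $-491178$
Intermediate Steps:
$G{\left(P \right)} = -6 + P$
$x = -3008$ ($x = 8 \left(-376\right) = -3008$)
$r{\left(v \right)} = - \frac{3008}{v}$
$-494186 + r{\left(G{\left(5 \right)} \right)} = -494186 - \frac{3008}{-6 + 5} = -494186 - \frac{3008}{-1} = -494186 - -3008 = -494186 + 3008 = -491178$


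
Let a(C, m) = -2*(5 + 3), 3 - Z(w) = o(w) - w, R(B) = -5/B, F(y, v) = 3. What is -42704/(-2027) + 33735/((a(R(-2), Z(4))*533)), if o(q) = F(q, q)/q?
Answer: 22753759/1329712 ≈ 17.112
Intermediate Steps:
o(q) = 3/q
Z(w) = 3 + w - 3/w (Z(w) = 3 - (3/w - w) = 3 - (-w + 3/w) = 3 + (w - 3/w) = 3 + w - 3/w)
a(C, m) = -16 (a(C, m) = -2*8 = -16)
-42704/(-2027) + 33735/((a(R(-2), Z(4))*533)) = -42704/(-2027) + 33735/((-16*533)) = -42704*(-1/2027) + 33735/(-8528) = 42704/2027 + 33735*(-1/8528) = 42704/2027 - 2595/656 = 22753759/1329712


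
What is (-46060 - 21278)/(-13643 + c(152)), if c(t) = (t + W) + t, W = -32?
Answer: 22446/4457 ≈ 5.0361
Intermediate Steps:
c(t) = -32 + 2*t (c(t) = (t - 32) + t = (-32 + t) + t = -32 + 2*t)
(-46060 - 21278)/(-13643 + c(152)) = (-46060 - 21278)/(-13643 + (-32 + 2*152)) = -67338/(-13643 + (-32 + 304)) = -67338/(-13643 + 272) = -67338/(-13371) = -67338*(-1/13371) = 22446/4457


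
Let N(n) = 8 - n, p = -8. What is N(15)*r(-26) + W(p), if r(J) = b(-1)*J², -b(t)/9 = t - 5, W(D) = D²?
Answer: -255464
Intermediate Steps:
b(t) = 45 - 9*t (b(t) = -9*(t - 5) = -9*(-5 + t) = 45 - 9*t)
r(J) = 54*J² (r(J) = (45 - 9*(-1))*J² = (45 + 9)*J² = 54*J²)
N(15)*r(-26) + W(p) = (8 - 1*15)*(54*(-26)²) + (-8)² = (8 - 15)*(54*676) + 64 = -7*36504 + 64 = -255528 + 64 = -255464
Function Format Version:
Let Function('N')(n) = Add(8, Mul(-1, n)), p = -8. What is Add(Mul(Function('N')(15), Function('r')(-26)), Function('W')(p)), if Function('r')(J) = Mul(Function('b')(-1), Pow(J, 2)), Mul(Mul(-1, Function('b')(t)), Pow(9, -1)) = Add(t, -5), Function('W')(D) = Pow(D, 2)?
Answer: -255464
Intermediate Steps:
Function('b')(t) = Add(45, Mul(-9, t)) (Function('b')(t) = Mul(-9, Add(t, -5)) = Mul(-9, Add(-5, t)) = Add(45, Mul(-9, t)))
Function('r')(J) = Mul(54, Pow(J, 2)) (Function('r')(J) = Mul(Add(45, Mul(-9, -1)), Pow(J, 2)) = Mul(Add(45, 9), Pow(J, 2)) = Mul(54, Pow(J, 2)))
Add(Mul(Function('N')(15), Function('r')(-26)), Function('W')(p)) = Add(Mul(Add(8, Mul(-1, 15)), Mul(54, Pow(-26, 2))), Pow(-8, 2)) = Add(Mul(Add(8, -15), Mul(54, 676)), 64) = Add(Mul(-7, 36504), 64) = Add(-255528, 64) = -255464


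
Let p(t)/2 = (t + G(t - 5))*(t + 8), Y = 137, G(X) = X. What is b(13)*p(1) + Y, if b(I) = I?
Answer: -565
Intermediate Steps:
p(t) = 2*(-5 + 2*t)*(8 + t) (p(t) = 2*((t + (t - 5))*(t + 8)) = 2*((t + (-5 + t))*(8 + t)) = 2*((-5 + 2*t)*(8 + t)) = 2*(-5 + 2*t)*(8 + t))
b(13)*p(1) + Y = 13*(-80 + 4*1**2 + 22*1) + 137 = 13*(-80 + 4*1 + 22) + 137 = 13*(-80 + 4 + 22) + 137 = 13*(-54) + 137 = -702 + 137 = -565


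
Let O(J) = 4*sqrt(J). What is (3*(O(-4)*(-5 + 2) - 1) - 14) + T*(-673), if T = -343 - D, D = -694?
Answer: -236240 - 72*I ≈ -2.3624e+5 - 72.0*I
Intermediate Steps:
T = 351 (T = -343 - 1*(-694) = -343 + 694 = 351)
(3*(O(-4)*(-5 + 2) - 1) - 14) + T*(-673) = (3*((4*sqrt(-4))*(-5 + 2) - 1) - 14) + 351*(-673) = (3*((4*(2*I))*(-3) - 1) - 14) - 236223 = (3*((8*I)*(-3) - 1) - 14) - 236223 = (3*(-24*I - 1) - 14) - 236223 = (3*(-1 - 24*I) - 14) - 236223 = ((-3 - 72*I) - 14) - 236223 = (-17 - 72*I) - 236223 = -236240 - 72*I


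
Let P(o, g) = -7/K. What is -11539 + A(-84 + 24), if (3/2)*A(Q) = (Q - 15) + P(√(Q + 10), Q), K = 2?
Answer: -34774/3 ≈ -11591.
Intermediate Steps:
P(o, g) = -7/2
A(Q) = -37/3 + 2*Q/3 (A(Q) = 2*((Q - 15) - 7/2)/3 = 2*((-15 + Q) - 7/2)/3 = 2*(-37/2 + Q)/3 = -37/3 + 2*Q/3)
-11539 + A(-84 + 24) = -11539 + (-37/3 + 2*(-84 + 24)/3) = -11539 + (-37/3 + (⅔)*(-60)) = -11539 + (-37/3 - 40) = -11539 - 157/3 = -34774/3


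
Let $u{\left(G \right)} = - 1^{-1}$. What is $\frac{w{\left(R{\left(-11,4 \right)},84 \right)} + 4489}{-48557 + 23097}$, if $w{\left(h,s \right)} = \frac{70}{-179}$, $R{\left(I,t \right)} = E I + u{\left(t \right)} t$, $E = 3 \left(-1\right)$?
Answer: $- \frac{803461}{4557340} \approx -0.1763$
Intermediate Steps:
$u{\left(G \right)} = -1$ ($u{\left(G \right)} = \left(-1\right) 1 = -1$)
$E = -3$
$R{\left(I,t \right)} = - t - 3 I$ ($R{\left(I,t \right)} = - 3 I - t = - t - 3 I$)
$w{\left(h,s \right)} = - \frac{70}{179}$ ($w{\left(h,s \right)} = 70 \left(- \frac{1}{179}\right) = - \frac{70}{179}$)
$\frac{w{\left(R{\left(-11,4 \right)},84 \right)} + 4489}{-48557 + 23097} = \frac{- \frac{70}{179} + 4489}{-48557 + 23097} = \frac{803461}{179 \left(-25460\right)} = \frac{803461}{179} \left(- \frac{1}{25460}\right) = - \frac{803461}{4557340}$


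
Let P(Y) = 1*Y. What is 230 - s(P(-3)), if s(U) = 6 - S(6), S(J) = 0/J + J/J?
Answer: 225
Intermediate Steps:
P(Y) = Y
S(J) = 1 (S(J) = 0 + 1 = 1)
s(U) = 5 (s(U) = 6 - 1*1 = 6 - 1 = 5)
230 - s(P(-3)) = 230 - 1*5 = 230 - 5 = 225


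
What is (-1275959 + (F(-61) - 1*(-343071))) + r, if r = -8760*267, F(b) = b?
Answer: -3271869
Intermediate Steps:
r = -2338920
(-1275959 + (F(-61) - 1*(-343071))) + r = (-1275959 + (-61 - 1*(-343071))) - 2338920 = (-1275959 + (-61 + 343071)) - 2338920 = (-1275959 + 343010) - 2338920 = -932949 - 2338920 = -3271869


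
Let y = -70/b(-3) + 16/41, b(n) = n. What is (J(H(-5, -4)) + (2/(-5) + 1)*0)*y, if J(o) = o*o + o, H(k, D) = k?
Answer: 58360/123 ≈ 474.47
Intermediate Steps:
J(o) = o + o**2 (J(o) = o**2 + o = o + o**2)
y = 2918/123 (y = -70/(-3) + 16/41 = -70*(-1/3) + 16*(1/41) = 70/3 + 16/41 = 2918/123 ≈ 23.724)
(J(H(-5, -4)) + (2/(-5) + 1)*0)*y = (-5*(1 - 5) + (2/(-5) + 1)*0)*(2918/123) = (-5*(-4) + (2*(-1/5) + 1)*0)*(2918/123) = (20 + (-2/5 + 1)*0)*(2918/123) = (20 + (3/5)*0)*(2918/123) = (20 + 0)*(2918/123) = 20*(2918/123) = 58360/123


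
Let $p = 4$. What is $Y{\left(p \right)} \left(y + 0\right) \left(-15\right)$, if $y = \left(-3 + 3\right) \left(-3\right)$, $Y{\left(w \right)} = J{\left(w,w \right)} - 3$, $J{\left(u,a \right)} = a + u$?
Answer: $0$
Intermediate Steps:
$Y{\left(w \right)} = -3 + 2 w$ ($Y{\left(w \right)} = \left(w + w\right) - 3 = 2 w - 3 = -3 + 2 w$)
$y = 0$ ($y = 0 \left(-3\right) = 0$)
$Y{\left(p \right)} \left(y + 0\right) \left(-15\right) = \left(-3 + 2 \cdot 4\right) \left(0 + 0\right) \left(-15\right) = \left(-3 + 8\right) 0 \left(-15\right) = 5 \cdot 0 \left(-15\right) = 0 \left(-15\right) = 0$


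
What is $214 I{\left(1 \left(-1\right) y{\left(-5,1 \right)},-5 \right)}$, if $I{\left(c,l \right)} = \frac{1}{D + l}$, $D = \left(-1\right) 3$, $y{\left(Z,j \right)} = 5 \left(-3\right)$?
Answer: $- \frac{107}{4} \approx -26.75$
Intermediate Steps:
$y{\left(Z,j \right)} = -15$
$D = -3$
$I{\left(c,l \right)} = \frac{1}{-3 + l}$
$214 I{\left(1 \left(-1\right) y{\left(-5,1 \right)},-5 \right)} = \frac{214}{-3 - 5} = \frac{214}{-8} = 214 \left(- \frac{1}{8}\right) = - \frac{107}{4}$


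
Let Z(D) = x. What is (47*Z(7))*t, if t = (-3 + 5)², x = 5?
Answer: 940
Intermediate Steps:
Z(D) = 5
t = 4 (t = 2² = 4)
(47*Z(7))*t = (47*5)*4 = 235*4 = 940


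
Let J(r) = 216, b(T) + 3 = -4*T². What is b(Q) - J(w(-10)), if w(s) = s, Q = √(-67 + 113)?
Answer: -403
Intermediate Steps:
Q = √46 ≈ 6.7823
b(T) = -3 - 4*T²
b(Q) - J(w(-10)) = (-3 - 4*(√46)²) - 1*216 = (-3 - 4*46) - 216 = (-3 - 184) - 216 = -187 - 216 = -403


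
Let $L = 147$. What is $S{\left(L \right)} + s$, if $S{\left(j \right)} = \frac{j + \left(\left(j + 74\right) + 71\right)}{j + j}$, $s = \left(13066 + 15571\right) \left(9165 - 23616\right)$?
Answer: $- \frac{121666985939}{294} \approx -4.1383 \cdot 10^{8}$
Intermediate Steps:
$s = -413833287$ ($s = 28637 \left(-14451\right) = -413833287$)
$S{\left(j \right)} = \frac{145 + 2 j}{2 j}$ ($S{\left(j \right)} = \frac{j + \left(\left(74 + j\right) + 71\right)}{2 j} = \left(j + \left(145 + j\right)\right) \frac{1}{2 j} = \left(145 + 2 j\right) \frac{1}{2 j} = \frac{145 + 2 j}{2 j}$)
$S{\left(L \right)} + s = \frac{\frac{145}{2} + 147}{147} - 413833287 = \frac{1}{147} \cdot \frac{439}{2} - 413833287 = \frac{439}{294} - 413833287 = - \frac{121666985939}{294}$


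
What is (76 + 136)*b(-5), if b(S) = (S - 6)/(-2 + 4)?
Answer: -1166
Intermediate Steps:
b(S) = -3 + S/2 (b(S) = (-6 + S)/2 = (-6 + S)*(½) = -3 + S/2)
(76 + 136)*b(-5) = (76 + 136)*(-3 + (½)*(-5)) = 212*(-3 - 5/2) = 212*(-11/2) = -1166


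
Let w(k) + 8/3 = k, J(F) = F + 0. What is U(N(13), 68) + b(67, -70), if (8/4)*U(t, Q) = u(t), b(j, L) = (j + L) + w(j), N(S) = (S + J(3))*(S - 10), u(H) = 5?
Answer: 383/6 ≈ 63.833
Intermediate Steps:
J(F) = F
w(k) = -8/3 + k
N(S) = (-10 + S)*(3 + S) (N(S) = (S + 3)*(S - 10) = (3 + S)*(-10 + S) = (-10 + S)*(3 + S))
b(j, L) = -8/3 + L + 2*j (b(j, L) = (j + L) + (-8/3 + j) = (L + j) + (-8/3 + j) = -8/3 + L + 2*j)
U(t, Q) = 5/2 (U(t, Q) = (½)*5 = 5/2)
U(N(13), 68) + b(67, -70) = 5/2 + (-8/3 - 70 + 2*67) = 5/2 + (-8/3 - 70 + 134) = 5/2 + 184/3 = 383/6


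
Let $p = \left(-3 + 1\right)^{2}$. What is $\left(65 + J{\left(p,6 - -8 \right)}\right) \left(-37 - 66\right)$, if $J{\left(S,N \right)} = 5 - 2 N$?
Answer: $-4326$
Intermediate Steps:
$p = 4$ ($p = \left(-2\right)^{2} = 4$)
$\left(65 + J{\left(p,6 - -8 \right)}\right) \left(-37 - 66\right) = \left(65 + \left(5 - 2 \left(6 - -8\right)\right)\right) \left(-37 - 66\right) = \left(65 + \left(5 - 2 \left(6 + 8\right)\right)\right) \left(-103\right) = \left(65 + \left(5 - 28\right)\right) \left(-103\right) = \left(65 - 23\right) \left(-103\right) = 42 \left(-103\right) = -4326$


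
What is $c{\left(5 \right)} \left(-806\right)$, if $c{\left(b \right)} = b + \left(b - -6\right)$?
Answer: $-12896$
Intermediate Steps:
$c{\left(b \right)} = 6 + 2 b$ ($c{\left(b \right)} = b + \left(b + 6\right) = b + \left(6 + b\right) = 6 + 2 b$)
$c{\left(5 \right)} \left(-806\right) = \left(6 + 2 \cdot 5\right) \left(-806\right) = \left(6 + 10\right) \left(-806\right) = 16 \left(-806\right) = -12896$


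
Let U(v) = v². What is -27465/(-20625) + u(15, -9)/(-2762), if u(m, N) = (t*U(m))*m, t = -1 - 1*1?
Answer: 7169236/1898875 ≈ 3.7755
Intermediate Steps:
t = -2 (t = -1 - 1 = -2)
u(m, N) = -2*m³ (u(m, N) = (-2*m²)*m = -2*m³)
-27465/(-20625) + u(15, -9)/(-2762) = -27465/(-20625) - 2*15³/(-2762) = -27465*(-1/20625) - 2*3375*(-1/2762) = 1831/1375 - 6750*(-1/2762) = 1831/1375 + 3375/1381 = 7169236/1898875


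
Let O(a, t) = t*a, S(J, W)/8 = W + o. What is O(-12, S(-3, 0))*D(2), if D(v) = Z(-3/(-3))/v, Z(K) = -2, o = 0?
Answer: 0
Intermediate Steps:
S(J, W) = 8*W (S(J, W) = 8*(W + 0) = 8*W)
O(a, t) = a*t
D(v) = -2/v
O(-12, S(-3, 0))*D(2) = (-96*0)*(-2/2) = (-12*0)*(-2*½) = 0*(-1) = 0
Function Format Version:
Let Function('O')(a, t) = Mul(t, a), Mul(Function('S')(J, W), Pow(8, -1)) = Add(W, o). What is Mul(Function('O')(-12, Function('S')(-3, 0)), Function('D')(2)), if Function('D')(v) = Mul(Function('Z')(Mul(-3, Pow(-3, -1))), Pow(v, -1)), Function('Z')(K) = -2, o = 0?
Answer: 0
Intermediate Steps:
Function('S')(J, W) = Mul(8, W) (Function('S')(J, W) = Mul(8, Add(W, 0)) = Mul(8, W))
Function('O')(a, t) = Mul(a, t)
Function('D')(v) = Mul(-2, Pow(v, -1))
Mul(Function('O')(-12, Function('S')(-3, 0)), Function('D')(2)) = Mul(Mul(-12, Mul(8, 0)), Mul(-2, Pow(2, -1))) = Mul(Mul(-12, 0), Mul(-2, Rational(1, 2))) = Mul(0, -1) = 0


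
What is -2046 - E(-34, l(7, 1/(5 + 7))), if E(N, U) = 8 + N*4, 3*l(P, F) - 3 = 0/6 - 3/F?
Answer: -1918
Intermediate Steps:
l(P, F) = 1 - 1/F (l(P, F) = 1 + (0/6 - 3/F)/3 = 1 + (0*(⅙) - 3/F)/3 = 1 + (0 - 3/F)/3 = 1 + (-3/F)/3 = 1 - 1/F)
E(N, U) = 8 + 4*N
-2046 - E(-34, l(7, 1/(5 + 7))) = -2046 - (8 + 4*(-34)) = -2046 - (8 - 136) = -2046 - 1*(-128) = -2046 + 128 = -1918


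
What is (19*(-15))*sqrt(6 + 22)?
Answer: -570*sqrt(7) ≈ -1508.1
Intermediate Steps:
(19*(-15))*sqrt(6 + 22) = -570*sqrt(7)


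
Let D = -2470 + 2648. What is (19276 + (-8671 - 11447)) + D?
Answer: -664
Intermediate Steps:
D = 178
(19276 + (-8671 - 11447)) + D = (19276 + (-8671 - 11447)) + 178 = (19276 - 20118) + 178 = -842 + 178 = -664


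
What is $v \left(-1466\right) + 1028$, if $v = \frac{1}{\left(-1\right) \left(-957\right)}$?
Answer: $\frac{982330}{957} \approx 1026.5$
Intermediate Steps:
$v = \frac{1}{957} \approx 0.0010449$
$v \left(-1466\right) + 1028 = \frac{1}{957} \left(-1466\right) + 1028 = - \frac{1466}{957} + 1028 = \frac{982330}{957}$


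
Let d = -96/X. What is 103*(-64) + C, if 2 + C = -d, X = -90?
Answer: -98926/15 ≈ -6595.1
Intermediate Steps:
d = 16/15 (d = -96/(-90) = -96*(-1/90) = 16/15 ≈ 1.0667)
C = -46/15 (C = -2 - 1*16/15 = -2 - 16/15 = -46/15 ≈ -3.0667)
103*(-64) + C = 103*(-64) - 46/15 = -6592 - 46/15 = -98926/15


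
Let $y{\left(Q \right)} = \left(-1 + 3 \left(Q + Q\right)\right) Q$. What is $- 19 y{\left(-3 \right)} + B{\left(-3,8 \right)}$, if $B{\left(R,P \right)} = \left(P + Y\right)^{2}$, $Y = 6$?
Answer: $-887$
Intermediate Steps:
$B{\left(R,P \right)} = \left(6 + P\right)^{2}$ ($B{\left(R,P \right)} = \left(P + 6\right)^{2} = \left(6 + P\right)^{2}$)
$y{\left(Q \right)} = Q \left(-1 + 6 Q\right)$ ($y{\left(Q \right)} = \left(-1 + 3 \cdot 2 Q\right) Q = \left(-1 + 6 Q\right) Q = Q \left(-1 + 6 Q\right)$)
$- 19 y{\left(-3 \right)} + B{\left(-3,8 \right)} = - 19 \left(- 3 \left(-1 + 6 \left(-3\right)\right)\right) + \left(6 + 8\right)^{2} = - 19 \left(- 3 \left(-1 - 18\right)\right) + 14^{2} = - 19 \left(\left(-3\right) \left(-19\right)\right) + 196 = \left(-19\right) 57 + 196 = -1083 + 196 = -887$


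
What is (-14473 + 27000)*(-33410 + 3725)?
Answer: -371863995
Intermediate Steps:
(-14473 + 27000)*(-33410 + 3725) = 12527*(-29685) = -371863995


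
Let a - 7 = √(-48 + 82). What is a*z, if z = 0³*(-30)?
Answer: 0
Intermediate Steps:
z = 0 (z = 0*(-30) = 0)
a = 7 + √34 (a = 7 + √(-48 + 82) = 7 + √34 ≈ 12.831)
a*z = (7 + √34)*0 = 0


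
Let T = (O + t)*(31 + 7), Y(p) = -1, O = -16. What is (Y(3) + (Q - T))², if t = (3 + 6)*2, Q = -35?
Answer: 12544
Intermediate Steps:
t = 18 (t = 9*2 = 18)
T = 76 (T = (-16 + 18)*(31 + 7) = 2*38 = 76)
(Y(3) + (Q - T))² = (-1 + (-35 - 1*76))² = (-1 + (-35 - 76))² = (-1 - 111)² = (-112)² = 12544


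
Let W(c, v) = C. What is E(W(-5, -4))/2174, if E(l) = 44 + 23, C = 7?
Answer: 67/2174 ≈ 0.030819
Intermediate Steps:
W(c, v) = 7
E(l) = 67
E(W(-5, -4))/2174 = 67/2174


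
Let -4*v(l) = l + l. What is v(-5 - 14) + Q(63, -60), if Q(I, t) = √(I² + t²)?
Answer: 193/2 ≈ 96.500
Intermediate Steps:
v(l) = -l/2 (v(l) = -(l + l)/4 = -l/2)
v(-5 - 14) + Q(63, -60) = -(-5 - 14)/2 + √(63² + (-60)²) = -½*(-19) + √(3969 + 3600) = 19/2 + √7569 = 19/2 + 87 = 193/2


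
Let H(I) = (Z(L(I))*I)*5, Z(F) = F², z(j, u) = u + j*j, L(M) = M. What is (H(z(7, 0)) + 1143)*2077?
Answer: 1224158876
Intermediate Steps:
z(j, u) = u + j²
H(I) = 5*I³ (H(I) = (I²*I)*5 = I³*5 = 5*I³)
(H(z(7, 0)) + 1143)*2077 = (5*(0 + 7²)³ + 1143)*2077 = (5*(0 + 49)³ + 1143)*2077 = (5*49³ + 1143)*2077 = (5*117649 + 1143)*2077 = (588245 + 1143)*2077 = 589388*2077 = 1224158876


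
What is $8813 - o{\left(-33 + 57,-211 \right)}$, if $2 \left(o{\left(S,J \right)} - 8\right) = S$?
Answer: $8793$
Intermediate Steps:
$o{\left(S,J \right)} = 8 + \frac{S}{2}$
$8813 - o{\left(-33 + 57,-211 \right)} = 8813 - \left(8 + \frac{-33 + 57}{2}\right) = 8813 - \left(8 + \frac{1}{2} \cdot 24\right) = 8813 - \left(8 + 12\right) = 8813 - 20 = 8793$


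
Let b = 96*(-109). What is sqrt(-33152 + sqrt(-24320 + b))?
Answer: 2*sqrt(-8288 + I*sqrt(2174)) ≈ 0.51216 + 182.08*I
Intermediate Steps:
b = -10464
sqrt(-33152 + sqrt(-24320 + b)) = sqrt(-33152 + sqrt(-24320 - 10464)) = sqrt(-33152 + sqrt(-34784)) = sqrt(-33152 + 4*I*sqrt(2174))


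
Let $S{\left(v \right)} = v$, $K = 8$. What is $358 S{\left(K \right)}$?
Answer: $2864$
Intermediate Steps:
$358 S{\left(K \right)} = 358 \cdot 8 = 2864$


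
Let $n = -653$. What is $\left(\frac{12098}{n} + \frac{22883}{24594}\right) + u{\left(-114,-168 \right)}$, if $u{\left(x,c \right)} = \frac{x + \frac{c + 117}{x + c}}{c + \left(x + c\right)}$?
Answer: $- \frac{1963661625397}{113222168100} \approx -17.343$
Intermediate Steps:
$u{\left(x,c \right)} = \frac{x + \frac{117 + c}{c + x}}{x + 2 c}$ ($u{\left(x,c \right)} = \frac{x + \frac{117 + c}{c + x}}{c + \left(c + x\right)} = \frac{x + \frac{117 + c}{c + x}}{x + 2 c}$)
$\left(\frac{12098}{n} + \frac{22883}{24594}\right) + u{\left(-114,-168 \right)} = \left(\frac{12098}{-653} + \frac{22883}{24594}\right) + \frac{117 - 168 + \left(-114\right)^{2} - -19152}{\left(-114\right)^{2} + 2 \left(-168\right)^{2} + 3 \left(-168\right) \left(-114\right)} = \left(12098 \left(- \frac{1}{653}\right) + 22883 \cdot \frac{1}{24594}\right) + \frac{117 - 168 + 12996 + 19152}{12996 + 2 \cdot 28224 + 57456} = \left(- \frac{12098}{653} + \frac{22883}{24594}\right) + \frac{1}{12996 + 56448 + 57456} \cdot 32097 = - \frac{282595613}{16059882} + \frac{1}{126900} \cdot 32097 = - \frac{282595613}{16059882} + \frac{10699}{42300} = - \frac{1963661625397}{113222168100}$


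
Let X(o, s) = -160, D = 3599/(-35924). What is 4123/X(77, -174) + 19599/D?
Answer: -112666754837/575840 ≈ -1.9566e+5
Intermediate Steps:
D = -3599/35924 (D = 3599*(-1/35924) = -3599/35924 ≈ -0.10018)
4123/X(77, -174) + 19599/D = 4123/(-160) + 19599/(-3599/35924) = 4123*(-1/160) + 19599*(-35924/3599) = -4123/160 - 704074476/3599 = -112666754837/575840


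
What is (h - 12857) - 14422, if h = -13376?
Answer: -40655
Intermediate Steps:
(h - 12857) - 14422 = (-13376 - 12857) - 14422 = -26233 - 14422 = -40655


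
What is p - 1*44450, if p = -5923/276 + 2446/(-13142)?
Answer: -80653599781/1813596 ≈ -44472.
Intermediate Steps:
p = -39257581/1813596 (p = -5923*1/276 + 2446*(-1/13142) = -5923/276 - 1223/6571 = -39257581/1813596 ≈ -21.646)
p - 1*44450 = -39257581/1813596 - 1*44450 = -39257581/1813596 - 44450 = -80653599781/1813596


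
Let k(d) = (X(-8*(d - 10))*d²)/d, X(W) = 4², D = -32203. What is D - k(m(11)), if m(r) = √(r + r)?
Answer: -32203 - 16*√22 ≈ -32278.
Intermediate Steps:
m(r) = √2*√r (m(r) = √(2*r) = √2*√r)
X(W) = 16
k(d) = 16*d (k(d) = (16*d²)/d = 16*d)
D - k(m(11)) = -32203 - 16*√2*√11 = -32203 - 16*√22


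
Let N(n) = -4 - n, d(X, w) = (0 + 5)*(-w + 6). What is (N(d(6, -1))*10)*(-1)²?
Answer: -390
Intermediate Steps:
d(X, w) = 30 - 5*w (d(X, w) = 5*(6 - w) = 30 - 5*w)
(N(d(6, -1))*10)*(-1)² = ((-4 - (30 - 5*(-1)))*10)*(-1)² = ((-4 - (30 + 5))*10)*1 = ((-4 - 1*35)*10)*1 = ((-4 - 35)*10)*1 = -39*10*1 = -390*1 = -390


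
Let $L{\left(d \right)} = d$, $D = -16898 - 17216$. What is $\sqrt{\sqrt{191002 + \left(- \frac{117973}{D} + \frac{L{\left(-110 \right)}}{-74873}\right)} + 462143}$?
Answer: $\frac{\sqrt{3015033479040026993937212 + 2554217522 \sqrt{1246124804614274361231786}}}{2554217522} \approx 680.13$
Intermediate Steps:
$D = -34114$
$\sqrt{\sqrt{191002 + \left(- \frac{117973}{D} + \frac{L{\left(-110 \right)}}{-74873}\right)} + 462143} = \sqrt{\sqrt{191002 - \left(- \frac{117973}{34114} - \frac{110}{74873}\right)} + 462143} = \sqrt{\sqrt{191002 - - \frac{8836744969}{2554217522}} + 462143} = \sqrt{\sqrt{191002 + \left(\frac{117973}{34114} + \frac{110}{74873}\right)} + 462143} = \sqrt{\sqrt{191002 + \frac{8836744969}{2554217522}} + 462143} = \sqrt{\sqrt{\frac{487869491882013}{2554217522}} + 462143} = \sqrt{\frac{\sqrt{1246124804614274361231786}}{2554217522} + 462143} = \sqrt{462143 + \frac{\sqrt{1246124804614274361231786}}{2554217522}}$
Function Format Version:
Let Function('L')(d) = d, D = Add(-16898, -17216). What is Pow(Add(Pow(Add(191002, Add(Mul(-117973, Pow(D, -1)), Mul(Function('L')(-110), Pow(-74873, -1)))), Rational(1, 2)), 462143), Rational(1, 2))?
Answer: Mul(Rational(1, 2554217522), Pow(Add(3015033479040026993937212, Mul(2554217522, Pow(1246124804614274361231786, Rational(1, 2)))), Rational(1, 2))) ≈ 680.13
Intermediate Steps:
D = -34114
Pow(Add(Pow(Add(191002, Add(Mul(-117973, Pow(D, -1)), Mul(Function('L')(-110), Pow(-74873, -1)))), Rational(1, 2)), 462143), Rational(1, 2)) = Pow(Add(Pow(Add(191002, Add(Mul(-117973, Pow(-34114, -1)), Mul(-110, Pow(-74873, -1)))), Rational(1, 2)), 462143), Rational(1, 2)) = Pow(Add(Pow(Add(191002, Add(Mul(-117973, Rational(-1, 34114)), Mul(-110, Rational(-1, 74873)))), Rational(1, 2)), 462143), Rational(1, 2)) = Pow(Add(Pow(Add(191002, Add(Rational(117973, 34114), Rational(110, 74873))), Rational(1, 2)), 462143), Rational(1, 2)) = Pow(Add(Pow(Add(191002, Rational(8836744969, 2554217522)), Rational(1, 2)), 462143), Rational(1, 2)) = Pow(Add(Pow(Rational(487869491882013, 2554217522), Rational(1, 2)), 462143), Rational(1, 2)) = Pow(Add(Mul(Rational(1, 2554217522), Pow(1246124804614274361231786, Rational(1, 2))), 462143), Rational(1, 2)) = Pow(Add(462143, Mul(Rational(1, 2554217522), Pow(1246124804614274361231786, Rational(1, 2)))), Rational(1, 2))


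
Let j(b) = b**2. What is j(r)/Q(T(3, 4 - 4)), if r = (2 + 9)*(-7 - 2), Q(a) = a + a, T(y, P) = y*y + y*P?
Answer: 1089/2 ≈ 544.50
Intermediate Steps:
T(y, P) = y**2 + P*y
Q(a) = 2*a
r = -99 (r = 11*(-9) = -99)
j(r)/Q(T(3, 4 - 4)) = (-99)**2/((2*(3*((4 - 4) + 3)))) = 9801/((2*(3*(0 + 3)))) = 9801/((2*(3*3))) = 9801/((2*9)) = 9801/18 = 9801*(1/18) = 1089/2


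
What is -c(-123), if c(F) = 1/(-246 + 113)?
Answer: 1/133 ≈ 0.0075188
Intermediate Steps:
c(F) = -1/133 (c(F) = 1/(-133) = -1/133)
-c(-123) = -1*(-1/133) = 1/133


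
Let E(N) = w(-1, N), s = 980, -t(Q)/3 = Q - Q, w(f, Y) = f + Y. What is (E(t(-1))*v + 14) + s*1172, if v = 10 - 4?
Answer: 1148568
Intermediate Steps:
w(f, Y) = Y + f
t(Q) = 0 (t(Q) = -3*(Q - Q) = -3*0 = 0)
E(N) = -1 + N (E(N) = N - 1 = -1 + N)
v = 6
(E(t(-1))*v + 14) + s*1172 = ((-1 + 0)*6 + 14) + 980*1172 = (-1*6 + 14) + 1148560 = (-6 + 14) + 1148560 = 8 + 1148560 = 1148568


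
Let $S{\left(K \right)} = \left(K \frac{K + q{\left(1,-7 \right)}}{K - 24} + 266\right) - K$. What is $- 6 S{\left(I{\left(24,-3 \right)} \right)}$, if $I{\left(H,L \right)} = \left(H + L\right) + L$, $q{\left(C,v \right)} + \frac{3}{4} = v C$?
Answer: $- \frac{2607}{2} \approx -1303.5$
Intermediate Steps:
$q{\left(C,v \right)} = - \frac{3}{4} + C v$ ($q{\left(C,v \right)} = - \frac{3}{4} + v C = - \frac{3}{4} + C v$)
$I{\left(H,L \right)} = H + 2 L$
$S{\left(K \right)} = 266 - K + \frac{K \left(- \frac{31}{4} + K\right)}{-24 + K}$ ($S{\left(K \right)} = \left(K \frac{K + \left(- \frac{3}{4} + 1 \left(-7\right)\right)}{K - 24} + 266\right) - K = \left(K \frac{K - \frac{31}{4}}{-24 + K} + 266\right) - K = \left(K \frac{- \frac{31}{4} + K}{-24 + K} + 266\right) - K = \left(\frac{K \left(- \frac{31}{4} + K\right)}{-24 + K} + 266\right) - K = \left(266 + \frac{K \left(- \frac{31}{4} + K\right)}{-24 + K}\right) - K = 266 - K + \frac{K \left(- \frac{31}{4} + K\right)}{-24 + K}$)
$- 6 S{\left(I{\left(24,-3 \right)} \right)} = - 6 \frac{-25536 + 1129 \left(24 + 2 \left(-3\right)\right)}{4 \left(-24 + \left(24 + 2 \left(-3\right)\right)\right)} = - 6 \frac{-25536 + 1129 \left(24 - 6\right)}{4 \left(-24 + \left(24 - 6\right)\right)} = - 6 \frac{-25536 + 1129 \cdot 18}{4 \left(-24 + 18\right)} = - 6 \frac{-25536 + 20322}{4 \left(-6\right)} = - 6 \cdot \frac{1}{4} \left(- \frac{1}{6}\right) \left(-5214\right) = \left(-6\right) \frac{869}{4} = - \frac{2607}{2}$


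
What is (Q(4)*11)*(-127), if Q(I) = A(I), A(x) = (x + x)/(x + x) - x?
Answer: 4191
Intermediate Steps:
A(x) = 1 - x (A(x) = (2*x)/((2*x)) - x = (2*x)*(1/(2*x)) - x = 1 - x)
Q(I) = 1 - I
(Q(4)*11)*(-127) = ((1 - 1*4)*11)*(-127) = ((1 - 4)*11)*(-127) = -3*11*(-127) = -33*(-127) = 4191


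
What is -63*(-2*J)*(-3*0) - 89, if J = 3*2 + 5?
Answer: -89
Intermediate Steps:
J = 11 (J = 6 + 5 = 11)
-63*(-2*J)*(-3*0) - 89 = -63*(-2*11)*(-3*0) - 89 = -(-1386)*0 - 89 = -63*0 - 89 = 0 - 89 = -89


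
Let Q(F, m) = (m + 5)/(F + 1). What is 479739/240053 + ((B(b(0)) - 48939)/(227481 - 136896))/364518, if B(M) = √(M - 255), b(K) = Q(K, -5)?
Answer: 43638854882081/21836135481930 + I*√255/33019863030 ≈ 1.9985 + 4.8361e-10*I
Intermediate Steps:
Q(F, m) = (5 + m)/(1 + F)
b(K) = 0 (b(K) = (5 - 5)/(1 + K) = 0/(1 + K) = 0)
B(M) = √(-255 + M)
479739/240053 + ((B(b(0)) - 48939)/(227481 - 136896))/364518 = 479739/240053 + ((√(-255 + 0) - 48939)/(227481 - 136896))/364518 = 479739*(1/240053) + ((√(-255) - 48939)/90585)*(1/364518) = 479739/240053 + ((I*√255 - 48939)*(1/90585))*(1/364518) = 479739/240053 + ((-48939 + I*√255)*(1/90585))*(1/364518) = 479739/240053 + (-1483/2745 + I*√255/90585)*(1/364518) = 479739/240053 + (-1483/1000601910 + I*√255/33019863030) = 43638854882081/21836135481930 + I*√255/33019863030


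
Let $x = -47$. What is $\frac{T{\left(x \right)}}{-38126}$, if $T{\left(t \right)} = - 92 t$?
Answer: $- \frac{2162}{19063} \approx -0.11341$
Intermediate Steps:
$\frac{T{\left(x \right)}}{-38126} = \frac{\left(-92\right) \left(-47\right)}{-38126} = 4324 \left(- \frac{1}{38126}\right) = - \frac{2162}{19063}$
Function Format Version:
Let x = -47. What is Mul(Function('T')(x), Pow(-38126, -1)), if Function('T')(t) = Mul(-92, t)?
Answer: Rational(-2162, 19063) ≈ -0.11341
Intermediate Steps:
Mul(Function('T')(x), Pow(-38126, -1)) = Mul(Mul(-92, -47), Pow(-38126, -1)) = Mul(4324, Rational(-1, 38126)) = Rational(-2162, 19063)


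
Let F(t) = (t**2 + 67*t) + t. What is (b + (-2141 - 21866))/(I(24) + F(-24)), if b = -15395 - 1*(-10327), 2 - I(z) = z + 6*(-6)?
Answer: 29075/1042 ≈ 27.903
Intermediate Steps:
I(z) = 38 - z (I(z) = 2 - (z + 6*(-6)) = 2 - (z - 36) = 2 - (-36 + z) = 2 + (36 - z) = 38 - z)
F(t) = t**2 + 68*t
b = -5068 (b = -15395 + 10327 = -5068)
(b + (-2141 - 21866))/(I(24) + F(-24)) = (-5068 + (-2141 - 21866))/((38 - 1*24) - 24*(68 - 24)) = (-5068 - 24007)/((38 - 24) - 24*44) = -29075/(14 - 1056) = -29075/(-1042) = -29075*(-1/1042) = 29075/1042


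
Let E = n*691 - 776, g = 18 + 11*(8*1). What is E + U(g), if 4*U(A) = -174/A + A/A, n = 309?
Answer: 22550741/106 ≈ 2.1274e+5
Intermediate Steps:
g = 106 (g = 18 + 11*8 = 18 + 88 = 106)
U(A) = ¼ - 87/(2*A) (U(A) = (-174/A + A/A)/4 = (-174/A + 1)/4 = (1 - 174/A)/4 = ¼ - 87/(2*A))
E = 212743 (E = 309*691 - 776 = 213519 - 776 = 212743)
E + U(g) = 212743 + (¼)*(-174 + 106)/106 = 212743 + (¼)*(1/106)*(-68) = 212743 - 17/106 = 22550741/106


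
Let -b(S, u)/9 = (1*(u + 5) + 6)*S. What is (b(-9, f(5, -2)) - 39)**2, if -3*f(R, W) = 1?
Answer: 680625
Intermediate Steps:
f(R, W) = -1/3 (f(R, W) = -1/3*1 = -1/3)
b(S, u) = -9*S*(11 + u) (b(S, u) = -9*(1*(u + 5) + 6)*S = -9*(1*(5 + u) + 6)*S = -9*((5 + u) + 6)*S = -9*(11 + u)*S = -9*S*(11 + u))
(b(-9, f(5, -2)) - 39)**2 = (-9*(-9)*(11 - 1/3) - 39)**2 = (-9*(-9)*32/3 - 39)**2 = (864 - 39)**2 = 825**2 = 680625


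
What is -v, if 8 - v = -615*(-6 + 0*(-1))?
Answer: 3682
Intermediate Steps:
v = -3682 (v = 8 - (-615)*(-6 + 0*(-1)) = 8 - (-615)*(-6 + 0) = 8 - (-615)*(-6) = 8 - 1*3690 = 8 - 3690 = -3682)
-v = -1*(-3682) = 3682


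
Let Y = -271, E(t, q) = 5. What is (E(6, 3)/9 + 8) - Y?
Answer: 2516/9 ≈ 279.56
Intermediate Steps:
(E(6, 3)/9 + 8) - Y = (5/9 + 8) - 1*(-271) = (5*(⅑) + 8) + 271 = (5/9 + 8) + 271 = 77/9 + 271 = 2516/9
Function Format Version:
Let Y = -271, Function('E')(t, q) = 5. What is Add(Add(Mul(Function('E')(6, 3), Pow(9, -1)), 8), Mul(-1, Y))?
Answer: Rational(2516, 9) ≈ 279.56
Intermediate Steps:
Add(Add(Mul(Function('E')(6, 3), Pow(9, -1)), 8), Mul(-1, Y)) = Add(Add(Mul(5, Pow(9, -1)), 8), Mul(-1, -271)) = Add(Add(Mul(5, Rational(1, 9)), 8), 271) = Add(Add(Rational(5, 9), 8), 271) = Add(Rational(77, 9), 271) = Rational(2516, 9)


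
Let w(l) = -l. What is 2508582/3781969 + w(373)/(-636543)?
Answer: 51555838273/77657609457 ≈ 0.66389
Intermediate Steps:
2508582/3781969 + w(373)/(-636543) = 2508582/3781969 - 1*373/(-636543) = 2508582*(1/3781969) - 373*(-1/636543) = 80922/121999 + 373/636543 = 51555838273/77657609457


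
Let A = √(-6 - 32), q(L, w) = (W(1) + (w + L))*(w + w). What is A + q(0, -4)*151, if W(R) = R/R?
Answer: 3624 + I*√38 ≈ 3624.0 + 6.1644*I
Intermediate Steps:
W(R) = 1
q(L, w) = 2*w*(1 + L + w) (q(L, w) = (1 + (w + L))*(w + w) = (1 + (L + w))*(2*w) = (1 + L + w)*(2*w) = 2*w*(1 + L + w))
A = I*√38 (A = √(-38) = I*√38 ≈ 6.1644*I)
A + q(0, -4)*151 = I*√38 + (2*(-4)*(1 + 0 - 4))*151 = I*√38 + (2*(-4)*(-3))*151 = I*√38 + 24*151 = I*√38 + 3624 = 3624 + I*√38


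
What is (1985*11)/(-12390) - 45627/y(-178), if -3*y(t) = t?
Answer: -84992111/110271 ≈ -770.76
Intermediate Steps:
y(t) = -t/3
(1985*11)/(-12390) - 45627/y(-178) = (1985*11)/(-12390) - 45627/((-1/3*(-178))) = 21835*(-1/12390) - 45627/178/3 = -4367/2478 - 45627*3/178 = -4367/2478 - 136881/178 = -84992111/110271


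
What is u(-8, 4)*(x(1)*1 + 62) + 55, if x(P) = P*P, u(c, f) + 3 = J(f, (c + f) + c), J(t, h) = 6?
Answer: 244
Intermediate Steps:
u(c, f) = 3 (u(c, f) = -3 + 6 = 3)
x(P) = P**2
u(-8, 4)*(x(1)*1 + 62) + 55 = 3*(1**2*1 + 62) + 55 = 3*(1*1 + 62) + 55 = 3*(1 + 62) + 55 = 3*63 + 55 = 189 + 55 = 244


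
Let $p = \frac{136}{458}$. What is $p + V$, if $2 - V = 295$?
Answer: $- \frac{67029}{229} \approx -292.7$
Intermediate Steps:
$V = -293$ ($V = 2 - 295 = -293$)
$p = \frac{68}{229}$ ($p = 136 \cdot \frac{1}{458} = \frac{68}{229} \approx 0.29694$)
$p + V = \frac{68}{229} - 293 = - \frac{67029}{229}$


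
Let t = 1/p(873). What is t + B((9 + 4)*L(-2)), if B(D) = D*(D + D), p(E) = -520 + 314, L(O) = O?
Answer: 278511/206 ≈ 1352.0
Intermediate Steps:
p(E) = -206
B(D) = 2*D² (B(D) = D*(2*D) = 2*D²)
t = -1/206 (t = 1/(-206) = -1/206 ≈ -0.0048544)
t + B((9 + 4)*L(-2)) = -1/206 + 2*((9 + 4)*(-2))² = -1/206 + 2*(13*(-2))² = -1/206 + 2*(-26)² = -1/206 + 2*676 = -1/206 + 1352 = 278511/206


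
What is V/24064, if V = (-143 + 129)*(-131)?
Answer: 917/12032 ≈ 0.076213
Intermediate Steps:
V = 1834 (V = -14*(-131) = 1834)
V/24064 = 1834/24064 = 1834*(1/24064) = 917/12032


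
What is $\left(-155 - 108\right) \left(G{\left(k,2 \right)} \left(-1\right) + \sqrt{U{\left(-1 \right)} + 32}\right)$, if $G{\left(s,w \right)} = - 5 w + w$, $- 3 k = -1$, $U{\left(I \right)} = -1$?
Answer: $-2104 - 263 \sqrt{31} \approx -3568.3$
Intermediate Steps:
$k = \frac{1}{3}$ ($k = \left(- \frac{1}{3}\right) \left(-1\right) = \frac{1}{3} \approx 0.33333$)
$G{\left(s,w \right)} = - 4 w$
$\left(-155 - 108\right) \left(G{\left(k,2 \right)} \left(-1\right) + \sqrt{U{\left(-1 \right)} + 32}\right) = \left(-155 - 108\right) \left(\left(-4\right) 2 \left(-1\right) + \sqrt{-1 + 32}\right) = - 263 \left(\left(-8\right) \left(-1\right) + \sqrt{31}\right) = - 263 \left(8 + \sqrt{31}\right) = -2104 - 263 \sqrt{31}$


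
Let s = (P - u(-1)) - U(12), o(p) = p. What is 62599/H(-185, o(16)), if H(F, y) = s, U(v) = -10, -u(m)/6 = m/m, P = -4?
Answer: 62599/12 ≈ 5216.6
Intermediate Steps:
u(m) = -6 (u(m) = -6*m/m = -6*1 = -6)
s = 12 (s = (-4 - 1*(-6)) - 1*(-10) = (-4 + 6) + 10 = 2 + 10 = 12)
H(F, y) = 12
62599/H(-185, o(16)) = 62599/12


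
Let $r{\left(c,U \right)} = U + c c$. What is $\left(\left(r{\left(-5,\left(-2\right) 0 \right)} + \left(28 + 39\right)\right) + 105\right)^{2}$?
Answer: $38809$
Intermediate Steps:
$r{\left(c,U \right)} = U + c^{2}$
$\left(\left(r{\left(-5,\left(-2\right) 0 \right)} + \left(28 + 39\right)\right) + 105\right)^{2} = \left(\left(\left(\left(-2\right) 0 + \left(-5\right)^{2}\right) + \left(28 + 39\right)\right) + 105\right)^{2} = \left(\left(\left(0 + 25\right) + 67\right) + 105\right)^{2} = \left(\left(25 + 67\right) + 105\right)^{2} = \left(92 + 105\right)^{2} = 197^{2} = 38809$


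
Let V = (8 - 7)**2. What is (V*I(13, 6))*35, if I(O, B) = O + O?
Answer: 910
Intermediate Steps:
I(O, B) = 2*O
V = 1 (V = 1**2 = 1)
(V*I(13, 6))*35 = (1*(2*13))*35 = (1*26)*35 = 26*35 = 910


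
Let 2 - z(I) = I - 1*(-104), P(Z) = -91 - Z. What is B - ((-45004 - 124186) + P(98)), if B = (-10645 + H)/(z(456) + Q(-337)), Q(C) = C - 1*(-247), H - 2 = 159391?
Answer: 27402211/162 ≈ 1.6915e+5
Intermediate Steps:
H = 159393 (H = 2 + 159391 = 159393)
z(I) = -102 - I (z(I) = 2 - (I - 1*(-104)) = 2 - (I + 104) = 2 - (104 + I) = 2 + (-104 - I) = -102 - I)
Q(C) = 247 + C (Q(C) = C + 247 = 247 + C)
B = -37187/162 (B = (-10645 + 159393)/((-102 - 1*456) + (247 - 337)) = 148748/((-102 - 456) - 90) = 148748/(-558 - 90) = 148748/(-648) = 148748*(-1/648) = -37187/162 ≈ -229.55)
B - ((-45004 - 124186) + P(98)) = -37187/162 - ((-45004 - 124186) + (-91 - 1*98)) = -37187/162 - (-169190 + (-91 - 98)) = -37187/162 - (-169190 - 189) = -37187/162 - 1*(-169379) = -37187/162 + 169379 = 27402211/162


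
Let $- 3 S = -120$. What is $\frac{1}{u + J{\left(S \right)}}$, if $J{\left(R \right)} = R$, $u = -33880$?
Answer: $- \frac{1}{33840} \approx -2.9551 \cdot 10^{-5}$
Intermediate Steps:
$S = 40$ ($S = \left(- \frac{1}{3}\right) \left(-120\right) = 40$)
$\frac{1}{u + J{\left(S \right)}} = \frac{1}{-33880 + 40} = \frac{1}{-33840} = - \frac{1}{33840}$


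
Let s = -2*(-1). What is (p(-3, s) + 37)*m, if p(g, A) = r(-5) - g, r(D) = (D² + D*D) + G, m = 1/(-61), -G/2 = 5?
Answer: -80/61 ≈ -1.3115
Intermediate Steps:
s = 2
G = -10 (G = -2*5 = -10)
m = -1/61 ≈ -0.016393
r(D) = -10 + 2*D² (r(D) = (D² + D*D) - 10 = (D² + D²) - 10 = 2*D² - 10 = -10 + 2*D²)
p(g, A) = 40 - g (p(g, A) = (-10 + 2*(-5)²) - g = (-10 + 2*25) - g = (-10 + 50) - g = 40 - g)
(p(-3, s) + 37)*m = ((40 - 1*(-3)) + 37)*(-1/61) = ((40 + 3) + 37)*(-1/61) = (43 + 37)*(-1/61) = 80*(-1/61) = -80/61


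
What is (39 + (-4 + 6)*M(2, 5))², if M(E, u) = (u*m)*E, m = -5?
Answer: 3721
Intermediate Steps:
M(E, u) = -5*E*u (M(E, u) = (u*(-5))*E = (-5*u)*E = -5*E*u)
(39 + (-4 + 6)*M(2, 5))² = (39 + (-4 + 6)*(-5*2*5))² = (39 + 2*(-50))² = (39 - 100)² = (-61)² = 3721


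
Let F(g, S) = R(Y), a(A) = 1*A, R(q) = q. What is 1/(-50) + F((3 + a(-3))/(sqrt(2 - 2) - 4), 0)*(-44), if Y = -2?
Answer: 4399/50 ≈ 87.980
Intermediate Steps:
a(A) = A
F(g, S) = -2
1/(-50) + F((3 + a(-3))/(sqrt(2 - 2) - 4), 0)*(-44) = 1/(-50) - 2*(-44) = -1/50 + 88 = 4399/50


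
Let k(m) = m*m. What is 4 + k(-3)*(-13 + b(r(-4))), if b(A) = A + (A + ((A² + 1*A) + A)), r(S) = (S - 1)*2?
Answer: 427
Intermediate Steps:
k(m) = m²
r(S) = -2 + 2*S (r(S) = (-1 + S)*2 = -2 + 2*S)
b(A) = A² + 4*A (b(A) = A + (A + ((A² + A) + A)) = A + (A + ((A + A²) + A)) = A + (A + (A² + 2*A)) = A + (A² + 3*A) = A² + 4*A)
4 + k(-3)*(-13 + b(r(-4))) = 4 + (-3)²*(-13 + (-2 + 2*(-4))*(4 + (-2 + 2*(-4)))) = 4 + 9*(-13 + (-2 - 8)*(4 + (-2 - 8))) = 4 + 9*(-13 - 10*(4 - 10)) = 4 + 9*(-13 - 10*(-6)) = 4 + 9*(-13 + 60) = 4 + 9*47 = 4 + 423 = 427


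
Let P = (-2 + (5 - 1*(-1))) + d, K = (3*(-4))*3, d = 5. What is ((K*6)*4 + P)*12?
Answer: -10260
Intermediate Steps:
K = -36 (K = -12*3 = -36)
P = 9 (P = (-2 + (5 - 1*(-1))) + 5 = (-2 + (5 + 1)) + 5 = (-2 + 6) + 5 = 4 + 5 = 9)
((K*6)*4 + P)*12 = (-36*6*4 + 9)*12 = (-216*4 + 9)*12 = (-864 + 9)*12 = -855*12 = -10260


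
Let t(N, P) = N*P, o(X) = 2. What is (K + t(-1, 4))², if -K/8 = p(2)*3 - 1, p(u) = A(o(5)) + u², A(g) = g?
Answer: 19600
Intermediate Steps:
p(u) = 2 + u²
K = -136 (K = -8*((2 + 2²)*3 - 1) = -8*((2 + 4)*3 - 1) = -8*(6*3 - 1) = -8*(18 - 1) = -8*17 = -136)
(K + t(-1, 4))² = (-136 - 1*4)² = (-136 - 4)² = (-140)² = 19600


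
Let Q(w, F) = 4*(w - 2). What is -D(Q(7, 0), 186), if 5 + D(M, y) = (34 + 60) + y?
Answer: -275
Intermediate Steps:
Q(w, F) = -8 + 4*w (Q(w, F) = 4*(-2 + w) = -8 + 4*w)
D(M, y) = 89 + y (D(M, y) = -5 + ((34 + 60) + y) = -5 + (94 + y) = 89 + y)
-D(Q(7, 0), 186) = -(89 + 186) = -1*275 = -275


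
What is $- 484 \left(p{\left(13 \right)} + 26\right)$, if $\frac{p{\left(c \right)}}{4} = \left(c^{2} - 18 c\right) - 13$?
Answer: $138424$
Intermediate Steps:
$p{\left(c \right)} = -52 - 72 c + 4 c^{2}$ ($p{\left(c \right)} = 4 \left(\left(c^{2} - 18 c\right) - 13\right) = 4 \left(-13 + c^{2} - 18 c\right) = -52 - 72 c + 4 c^{2}$)
$- 484 \left(p{\left(13 \right)} + 26\right) = - 484 \left(\left(-52 - 936 + 4 \cdot 13^{2}\right) + 26\right) = - 484 \left(\left(-52 - 936 + 4 \cdot 169\right) + 26\right) = - 484 \left(\left(-52 - 936 + 676\right) + 26\right) = - 484 \left(-312 + 26\right) = \left(-484\right) \left(-286\right) = 138424$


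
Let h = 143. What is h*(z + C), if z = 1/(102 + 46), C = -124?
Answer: -2624193/148 ≈ -17731.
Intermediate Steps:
z = 1/148 ≈ 0.0067568
h*(z + C) = 143*(1/148 - 124) = 143*(-18351/148) = -2624193/148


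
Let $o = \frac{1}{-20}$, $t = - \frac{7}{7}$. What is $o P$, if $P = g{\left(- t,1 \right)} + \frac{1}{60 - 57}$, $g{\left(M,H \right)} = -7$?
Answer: $\frac{1}{3} \approx 0.33333$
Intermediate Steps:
$t = -1$ ($t = \left(-7\right) \frac{1}{7} = -1$)
$o = - \frac{1}{20} \approx -0.05$
$P = - \frac{20}{3}$ ($P = -7 + \frac{1}{60 - 57} = -7 + \frac{1}{3} = - \frac{20}{3} \approx -6.6667$)
$o P = \left(- \frac{1}{20}\right) \left(- \frac{20}{3}\right) = \frac{1}{3}$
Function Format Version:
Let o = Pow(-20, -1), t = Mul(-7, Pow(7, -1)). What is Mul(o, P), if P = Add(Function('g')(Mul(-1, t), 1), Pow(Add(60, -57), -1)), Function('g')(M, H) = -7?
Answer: Rational(1, 3) ≈ 0.33333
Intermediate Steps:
t = -1 (t = Mul(-7, Rational(1, 7)) = -1)
o = Rational(-1, 20) ≈ -0.050000
P = Rational(-20, 3) (P = Add(-7, Pow(Add(60, -57), -1)) = Add(-7, Pow(3, -1)) = Add(-7, Rational(1, 3)) = Rational(-20, 3) ≈ -6.6667)
Mul(o, P) = Mul(Rational(-1, 20), Rational(-20, 3)) = Rational(1, 3)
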